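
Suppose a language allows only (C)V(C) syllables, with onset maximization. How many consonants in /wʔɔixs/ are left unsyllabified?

2

Syllabifying with onset maximization leaves /w/, /s/ stranded (at most one coda consonant is licensed; onsets are limited to one consonant).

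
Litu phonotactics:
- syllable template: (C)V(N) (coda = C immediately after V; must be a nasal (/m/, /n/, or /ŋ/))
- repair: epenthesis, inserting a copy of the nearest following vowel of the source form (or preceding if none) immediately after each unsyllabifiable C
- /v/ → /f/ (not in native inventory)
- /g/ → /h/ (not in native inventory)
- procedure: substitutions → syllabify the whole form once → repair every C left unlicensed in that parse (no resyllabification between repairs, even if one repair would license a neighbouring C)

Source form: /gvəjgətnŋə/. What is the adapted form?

Substitution: /g/ → /h/, /v/ → /f/, giving /hfəjhətnŋə/.
Under (C)V(N), the unsyllabifiable consonants are /h/, /j/, /t/, /n/ (only a nasal (/m/, /n/, or /ŋ/) is licensed in coda position; onsets are limited to one consonant).
Epenthesis after each stranded consonant: /h/ → /hə/, /j/ → /jə/, /t/ → /tə/, /n/ → /nə/.

həfəjəhətənəŋə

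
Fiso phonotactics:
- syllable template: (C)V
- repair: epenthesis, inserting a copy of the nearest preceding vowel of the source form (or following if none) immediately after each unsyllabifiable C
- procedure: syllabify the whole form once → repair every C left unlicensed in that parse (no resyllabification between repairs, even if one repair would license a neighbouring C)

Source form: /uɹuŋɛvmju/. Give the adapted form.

Syllabifying with onset maximization leaves /v/, /m/ stranded (no codas are permitted; onsets are limited to one consonant).
Inserting the epenthetic vowel yields /v/ → /vɛ/, /m/ → /mɛ/.

uɹuŋɛvɛmɛju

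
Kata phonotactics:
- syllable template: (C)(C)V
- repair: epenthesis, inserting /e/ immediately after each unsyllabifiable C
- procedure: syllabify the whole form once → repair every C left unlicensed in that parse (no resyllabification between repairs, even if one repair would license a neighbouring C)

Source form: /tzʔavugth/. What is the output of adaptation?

tezʔavugetehe

Under (C)(C)V, the unsyllabifiable consonants are /t/, /g/, /t/, /h/ (no codas are permitted; onsets may contain at most 2 consonants).
Each unlicensed consonant becomes the onset of a new syllable: /t/ → /te/, /g/ → /ge/, /t/ → /te/, /h/ → /he/.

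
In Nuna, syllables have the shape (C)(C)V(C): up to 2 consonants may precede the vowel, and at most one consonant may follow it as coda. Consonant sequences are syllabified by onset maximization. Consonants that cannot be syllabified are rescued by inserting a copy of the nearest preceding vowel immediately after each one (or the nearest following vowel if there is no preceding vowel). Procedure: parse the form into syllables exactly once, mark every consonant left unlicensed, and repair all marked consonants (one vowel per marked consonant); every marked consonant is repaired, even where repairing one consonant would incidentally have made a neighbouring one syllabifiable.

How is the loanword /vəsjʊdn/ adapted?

Syllabifying with onset maximization leaves /n/ stranded (at most one coda consonant is licensed; onsets may contain at most 2 consonants).
Each unlicensed consonant becomes the onset of a new syllable: /n/ → /nʊ/.

vəsjʊdnʊ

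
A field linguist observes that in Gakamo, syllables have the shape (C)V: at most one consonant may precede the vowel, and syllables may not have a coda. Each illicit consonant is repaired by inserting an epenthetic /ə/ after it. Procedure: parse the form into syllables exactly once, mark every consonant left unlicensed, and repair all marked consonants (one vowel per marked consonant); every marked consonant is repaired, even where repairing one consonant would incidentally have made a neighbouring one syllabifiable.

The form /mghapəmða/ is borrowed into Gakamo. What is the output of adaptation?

Under (C)V, the unsyllabifiable consonants are /m/, /g/, /m/ (no codas are permitted; onsets are limited to one consonant).
Each unlicensed consonant becomes the onset of a new syllable: /m/ → /mə/, /g/ → /gə/, /m/ → /mə/.

məgəhapəməða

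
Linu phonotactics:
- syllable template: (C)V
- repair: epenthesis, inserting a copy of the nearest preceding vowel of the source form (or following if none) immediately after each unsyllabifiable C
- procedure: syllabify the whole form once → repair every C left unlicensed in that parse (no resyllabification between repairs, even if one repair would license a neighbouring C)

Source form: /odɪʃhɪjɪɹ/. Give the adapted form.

odɪʃɪhɪjɪɹɪ

Syllabifying with onset maximization leaves /ʃ/, /ɹ/ stranded (no codas are permitted; onsets are limited to one consonant).
Each unlicensed consonant becomes the onset of a new syllable: /ʃ/ → /ʃɪ/, /ɹ/ → /ɹɪ/.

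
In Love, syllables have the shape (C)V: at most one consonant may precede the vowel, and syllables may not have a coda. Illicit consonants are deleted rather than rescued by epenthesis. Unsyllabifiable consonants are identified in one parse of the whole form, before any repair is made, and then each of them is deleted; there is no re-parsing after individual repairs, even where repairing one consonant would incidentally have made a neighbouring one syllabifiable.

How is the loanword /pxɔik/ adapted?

xɔi

Under (C)V, the unsyllabifiable consonants are /p/, /k/ (no codas are permitted; onsets are limited to one consonant).
Deletion applies to /p/, /k/.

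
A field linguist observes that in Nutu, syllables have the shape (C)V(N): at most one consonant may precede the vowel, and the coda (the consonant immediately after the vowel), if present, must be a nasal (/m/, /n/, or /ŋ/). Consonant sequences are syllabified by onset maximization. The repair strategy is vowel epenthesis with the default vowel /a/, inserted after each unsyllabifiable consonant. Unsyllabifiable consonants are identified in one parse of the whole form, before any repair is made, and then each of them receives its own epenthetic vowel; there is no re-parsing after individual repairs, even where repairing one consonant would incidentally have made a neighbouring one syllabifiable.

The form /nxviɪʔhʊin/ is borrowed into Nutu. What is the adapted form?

naxaviɪʔahʊin

Syllabifying with onset maximization leaves /n/, /x/, /ʔ/ stranded (only a nasal (/m/, /n/, or /ŋ/) is licensed in coda position; onsets are limited to one consonant).
Inserting the epenthetic vowel yields /n/ → /na/, /x/ → /xa/, /ʔ/ → /ʔa/.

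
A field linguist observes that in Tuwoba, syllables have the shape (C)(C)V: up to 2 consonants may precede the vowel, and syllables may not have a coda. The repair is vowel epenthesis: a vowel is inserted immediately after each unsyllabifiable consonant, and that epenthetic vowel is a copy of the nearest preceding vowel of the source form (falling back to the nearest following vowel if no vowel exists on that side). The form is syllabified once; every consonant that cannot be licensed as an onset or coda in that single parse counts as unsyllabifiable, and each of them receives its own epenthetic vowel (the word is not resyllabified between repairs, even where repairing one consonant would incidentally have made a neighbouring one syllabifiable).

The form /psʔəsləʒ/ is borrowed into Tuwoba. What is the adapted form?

Under (C)(C)V, the unsyllabifiable consonants are /p/, /ʒ/ (no codas are permitted; onsets may contain at most 2 consonants).
Epenthesis after each stranded consonant: /p/ → /pə/, /ʒ/ → /ʒə/.

pəsʔəsləʒə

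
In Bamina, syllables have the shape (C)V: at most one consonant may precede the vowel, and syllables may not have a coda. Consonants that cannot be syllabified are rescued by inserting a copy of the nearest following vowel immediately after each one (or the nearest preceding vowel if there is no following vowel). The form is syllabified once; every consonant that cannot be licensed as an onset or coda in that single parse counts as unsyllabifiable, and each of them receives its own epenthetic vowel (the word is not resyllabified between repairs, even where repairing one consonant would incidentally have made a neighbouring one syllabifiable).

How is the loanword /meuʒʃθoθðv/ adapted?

meuʒoʃoθoθoðovo

The consonants /ʒ/, /ʃ/, /θ/, /ð/, /v/ cannot be parsed into a legal (C)V syllable (no codas are permitted; onsets are limited to one consonant).
Epenthesis after each stranded consonant: /ʒ/ → /ʒo/, /ʃ/ → /ʃo/, /θ/ → /θo/, /ð/ → /ðo/, /v/ → /vo/.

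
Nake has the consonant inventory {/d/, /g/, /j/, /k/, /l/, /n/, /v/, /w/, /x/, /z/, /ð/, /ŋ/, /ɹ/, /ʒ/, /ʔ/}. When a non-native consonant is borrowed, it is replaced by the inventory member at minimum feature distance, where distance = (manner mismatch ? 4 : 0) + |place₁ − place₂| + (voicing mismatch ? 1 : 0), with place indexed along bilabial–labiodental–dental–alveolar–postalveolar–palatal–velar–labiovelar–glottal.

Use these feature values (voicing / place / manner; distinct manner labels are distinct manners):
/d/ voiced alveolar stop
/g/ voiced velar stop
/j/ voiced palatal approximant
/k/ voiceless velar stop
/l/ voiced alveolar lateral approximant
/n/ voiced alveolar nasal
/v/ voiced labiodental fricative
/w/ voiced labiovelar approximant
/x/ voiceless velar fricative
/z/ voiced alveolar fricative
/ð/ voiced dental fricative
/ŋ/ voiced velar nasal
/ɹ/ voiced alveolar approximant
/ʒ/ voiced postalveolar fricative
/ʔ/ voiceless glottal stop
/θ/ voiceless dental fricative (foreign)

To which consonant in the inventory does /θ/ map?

/ð/ is closest: same manner (fricative), place distance 0 (dental→dental), voicing differs (+1); total 1. Next closest is /v/ at distance 2.

ð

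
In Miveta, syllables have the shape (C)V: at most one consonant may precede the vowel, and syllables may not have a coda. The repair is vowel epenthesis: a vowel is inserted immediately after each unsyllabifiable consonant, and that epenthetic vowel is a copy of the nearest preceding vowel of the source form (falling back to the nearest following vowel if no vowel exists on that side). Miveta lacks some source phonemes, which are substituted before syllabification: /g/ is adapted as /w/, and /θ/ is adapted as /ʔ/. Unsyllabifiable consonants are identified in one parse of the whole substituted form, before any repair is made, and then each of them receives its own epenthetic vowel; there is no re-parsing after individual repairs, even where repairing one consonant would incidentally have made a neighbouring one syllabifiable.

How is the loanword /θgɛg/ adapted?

Substitution: /θ/ → /ʔ/, /g/ → /w/, giving /ʔwɛw/.
The consonants /ʔ/, /w/ cannot be parsed into a legal (C)V syllable (no codas are permitted; onsets are limited to one consonant).
Inserting the epenthetic vowel yields /ʔ/ → /ʔɛ/, /w/ → /wɛ/.

ʔɛwɛwɛ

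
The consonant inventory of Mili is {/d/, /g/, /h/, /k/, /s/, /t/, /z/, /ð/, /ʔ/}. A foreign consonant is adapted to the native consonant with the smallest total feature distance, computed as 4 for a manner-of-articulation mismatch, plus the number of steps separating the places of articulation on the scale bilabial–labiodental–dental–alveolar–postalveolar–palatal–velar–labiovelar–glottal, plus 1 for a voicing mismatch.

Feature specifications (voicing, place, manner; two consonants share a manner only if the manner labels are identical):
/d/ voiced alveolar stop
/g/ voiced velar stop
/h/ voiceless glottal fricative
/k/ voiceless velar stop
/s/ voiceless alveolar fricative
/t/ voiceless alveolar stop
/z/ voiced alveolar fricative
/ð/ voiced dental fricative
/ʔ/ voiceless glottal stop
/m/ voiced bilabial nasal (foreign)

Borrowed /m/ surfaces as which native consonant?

ð

/ð/ is closest: manner differs (nasal→fricative, +4), place distance 2 (bilabial→dental), same voicing; total 6. Next closest is /d/ at distance 7.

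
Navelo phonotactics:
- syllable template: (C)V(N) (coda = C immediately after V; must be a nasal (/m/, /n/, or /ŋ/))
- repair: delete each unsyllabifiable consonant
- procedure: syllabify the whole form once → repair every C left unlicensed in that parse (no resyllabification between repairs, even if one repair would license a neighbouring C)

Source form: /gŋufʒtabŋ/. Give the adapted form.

ŋuta

Under (C)V(N), the unsyllabifiable consonants are /g/, /f/, /ʒ/, /b/, /ŋ/ (only a nasal (/m/, /n/, or /ŋ/) is licensed in coda position; onsets are limited to one consonant).
Deleting the stranded consonants removes /g/, /f/, /ʒ/, /b/, /ŋ/.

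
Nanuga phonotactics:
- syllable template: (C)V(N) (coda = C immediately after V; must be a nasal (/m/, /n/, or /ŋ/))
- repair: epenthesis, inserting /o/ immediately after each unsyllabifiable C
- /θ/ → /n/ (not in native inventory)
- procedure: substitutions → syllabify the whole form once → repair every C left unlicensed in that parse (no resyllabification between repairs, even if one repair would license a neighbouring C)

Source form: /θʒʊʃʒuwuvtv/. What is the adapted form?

Substitution: /θ/ → /n/, giving /nʒʊʃʒuwuvtv/.
The consonants /n/, /ʃ/, /v/, /t/, /v/ cannot be parsed into a legal (C)V(N) syllable (only a nasal (/m/, /n/, or /ŋ/) is licensed in coda position; onsets are limited to one consonant).
Each unlicensed consonant becomes the onset of a new syllable: /n/ → /no/, /ʃ/ → /ʃo/, /v/ → /vo/, /t/ → /to/, /v/ → /vo/.

noʒʊʃoʒuwuvotovo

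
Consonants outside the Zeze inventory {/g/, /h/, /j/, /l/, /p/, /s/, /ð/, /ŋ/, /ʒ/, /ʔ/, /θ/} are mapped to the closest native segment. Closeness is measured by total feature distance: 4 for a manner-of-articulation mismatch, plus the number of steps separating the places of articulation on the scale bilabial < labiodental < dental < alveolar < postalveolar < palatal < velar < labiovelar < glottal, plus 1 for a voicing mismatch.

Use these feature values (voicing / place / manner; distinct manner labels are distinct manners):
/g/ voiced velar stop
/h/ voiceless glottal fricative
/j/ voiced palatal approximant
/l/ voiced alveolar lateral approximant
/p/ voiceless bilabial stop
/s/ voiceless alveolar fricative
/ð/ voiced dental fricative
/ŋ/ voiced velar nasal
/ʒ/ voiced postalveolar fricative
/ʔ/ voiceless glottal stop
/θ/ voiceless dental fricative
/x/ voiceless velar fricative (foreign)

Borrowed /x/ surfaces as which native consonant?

h

/h/ is closest: same manner (fricative), place distance 2 (velar→glottal), same voicing; total 2. Next closest is /s/ at distance 3.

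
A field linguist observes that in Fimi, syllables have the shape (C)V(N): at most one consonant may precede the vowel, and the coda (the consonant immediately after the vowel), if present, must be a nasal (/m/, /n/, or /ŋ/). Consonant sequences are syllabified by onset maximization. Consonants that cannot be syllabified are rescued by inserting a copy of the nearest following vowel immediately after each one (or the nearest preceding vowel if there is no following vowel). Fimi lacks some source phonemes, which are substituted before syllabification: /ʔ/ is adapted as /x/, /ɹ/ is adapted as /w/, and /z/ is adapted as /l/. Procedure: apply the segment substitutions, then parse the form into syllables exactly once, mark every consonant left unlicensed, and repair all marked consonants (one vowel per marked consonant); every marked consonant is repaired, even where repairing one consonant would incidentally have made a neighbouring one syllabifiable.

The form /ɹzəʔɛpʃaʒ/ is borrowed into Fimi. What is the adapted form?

Substitution: /ɹ/ → /w/, /z/ → /l/, /ʔ/ → /x/, giving /wləxɛpʃaʒ/.
Under (C)V(N), the unsyllabifiable consonants are /w/, /p/, /ʒ/ (only a nasal (/m/, /n/, or /ŋ/) is licensed in coda position; onsets are limited to one consonant).
Inserting the epenthetic vowel yields /w/ → /wə/, /p/ → /pa/, /ʒ/ → /ʒa/.

wələxɛpaʃaʒa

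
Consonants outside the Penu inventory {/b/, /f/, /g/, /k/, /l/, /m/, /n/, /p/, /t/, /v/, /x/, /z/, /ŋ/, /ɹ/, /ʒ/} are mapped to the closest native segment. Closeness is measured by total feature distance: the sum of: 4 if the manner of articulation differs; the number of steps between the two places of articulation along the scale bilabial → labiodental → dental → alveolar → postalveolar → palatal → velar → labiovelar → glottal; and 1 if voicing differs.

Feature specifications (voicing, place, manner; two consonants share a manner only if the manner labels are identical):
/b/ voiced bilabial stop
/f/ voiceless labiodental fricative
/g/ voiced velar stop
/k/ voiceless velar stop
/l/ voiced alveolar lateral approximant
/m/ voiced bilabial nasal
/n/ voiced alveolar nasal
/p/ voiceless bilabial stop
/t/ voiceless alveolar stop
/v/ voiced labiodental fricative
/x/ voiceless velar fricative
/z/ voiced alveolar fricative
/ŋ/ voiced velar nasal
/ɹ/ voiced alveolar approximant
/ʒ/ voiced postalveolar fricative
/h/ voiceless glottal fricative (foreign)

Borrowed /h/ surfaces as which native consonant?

x

/x/ is closest: same manner (fricative), place distance 2 (glottal→velar), same voicing; total 2. Next closest is /ʒ/ at distance 5.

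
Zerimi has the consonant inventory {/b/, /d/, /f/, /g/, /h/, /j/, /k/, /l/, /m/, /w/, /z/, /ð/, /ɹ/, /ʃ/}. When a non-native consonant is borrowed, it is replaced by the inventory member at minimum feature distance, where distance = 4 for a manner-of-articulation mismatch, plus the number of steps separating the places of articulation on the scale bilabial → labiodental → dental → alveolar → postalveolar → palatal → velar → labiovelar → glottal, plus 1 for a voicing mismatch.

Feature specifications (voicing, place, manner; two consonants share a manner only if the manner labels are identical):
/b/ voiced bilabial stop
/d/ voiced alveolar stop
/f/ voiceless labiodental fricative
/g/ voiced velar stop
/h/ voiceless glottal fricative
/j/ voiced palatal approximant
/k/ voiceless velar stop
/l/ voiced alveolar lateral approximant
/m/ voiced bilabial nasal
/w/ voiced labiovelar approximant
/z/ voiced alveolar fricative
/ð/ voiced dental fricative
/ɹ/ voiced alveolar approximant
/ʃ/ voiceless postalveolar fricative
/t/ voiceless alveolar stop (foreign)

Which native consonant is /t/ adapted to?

/d/ is closest: same manner (stop), place distance 0 (alveolar→alveolar), voicing differs (+1); total 1. Next closest is /k/ at distance 3.

d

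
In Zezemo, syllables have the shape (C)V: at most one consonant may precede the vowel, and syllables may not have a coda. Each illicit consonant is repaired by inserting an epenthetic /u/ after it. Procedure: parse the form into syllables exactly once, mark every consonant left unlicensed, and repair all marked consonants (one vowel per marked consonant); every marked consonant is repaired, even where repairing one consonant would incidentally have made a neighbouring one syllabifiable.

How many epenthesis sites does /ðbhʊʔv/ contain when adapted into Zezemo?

4

The unsyllabifiable consonants are /ð/, /b/, /ʔ/, /v/; each receives one epenthetic vowel.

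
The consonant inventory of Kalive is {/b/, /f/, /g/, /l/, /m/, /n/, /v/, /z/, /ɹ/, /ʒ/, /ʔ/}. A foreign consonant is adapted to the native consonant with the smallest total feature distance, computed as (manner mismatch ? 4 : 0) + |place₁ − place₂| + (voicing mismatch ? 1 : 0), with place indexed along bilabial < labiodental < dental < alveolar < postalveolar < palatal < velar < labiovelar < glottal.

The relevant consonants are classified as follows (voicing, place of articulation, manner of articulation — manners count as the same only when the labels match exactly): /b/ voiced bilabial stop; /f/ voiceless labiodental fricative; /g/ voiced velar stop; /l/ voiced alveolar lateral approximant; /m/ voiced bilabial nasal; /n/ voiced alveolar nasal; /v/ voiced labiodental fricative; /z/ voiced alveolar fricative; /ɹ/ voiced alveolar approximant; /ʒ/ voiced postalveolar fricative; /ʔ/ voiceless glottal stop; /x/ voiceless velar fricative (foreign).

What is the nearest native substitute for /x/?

ʒ

/ʒ/ is closest: same manner (fricative), place distance 2 (velar→postalveolar), voicing differs (+1); total 3. Next closest is /z/ at distance 4.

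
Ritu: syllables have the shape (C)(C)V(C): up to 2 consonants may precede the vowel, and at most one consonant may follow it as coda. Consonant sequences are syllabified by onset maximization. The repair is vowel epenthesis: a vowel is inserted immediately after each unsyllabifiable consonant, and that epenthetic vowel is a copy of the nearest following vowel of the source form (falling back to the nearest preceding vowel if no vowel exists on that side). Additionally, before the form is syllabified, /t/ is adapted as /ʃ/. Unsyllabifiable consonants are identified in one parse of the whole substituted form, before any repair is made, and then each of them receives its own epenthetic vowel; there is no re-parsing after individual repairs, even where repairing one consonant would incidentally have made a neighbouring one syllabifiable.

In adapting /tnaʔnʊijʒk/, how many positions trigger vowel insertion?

After substitution the input is /ʃnaʔnʊijʒk/.
The unsyllabifiable consonants are /ʒ/, /k/; each receives one epenthetic vowel.

2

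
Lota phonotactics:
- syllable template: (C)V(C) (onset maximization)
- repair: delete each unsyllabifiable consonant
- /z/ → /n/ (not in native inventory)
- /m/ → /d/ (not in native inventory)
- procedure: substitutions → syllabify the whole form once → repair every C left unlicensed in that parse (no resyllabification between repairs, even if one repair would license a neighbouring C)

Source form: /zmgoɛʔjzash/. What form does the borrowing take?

goɛʔnas

Substitution: /z/ → /n/, /m/ → /d/, giving /ndgoɛʔjnash/.
Under (C)V(C), the unsyllabifiable consonants are /n/, /d/, /j/, /h/ (at most one coda consonant is licensed; onsets are limited to one consonant).
Each unlicensed consonant is deleted: /n/, /d/, /j/, /h/.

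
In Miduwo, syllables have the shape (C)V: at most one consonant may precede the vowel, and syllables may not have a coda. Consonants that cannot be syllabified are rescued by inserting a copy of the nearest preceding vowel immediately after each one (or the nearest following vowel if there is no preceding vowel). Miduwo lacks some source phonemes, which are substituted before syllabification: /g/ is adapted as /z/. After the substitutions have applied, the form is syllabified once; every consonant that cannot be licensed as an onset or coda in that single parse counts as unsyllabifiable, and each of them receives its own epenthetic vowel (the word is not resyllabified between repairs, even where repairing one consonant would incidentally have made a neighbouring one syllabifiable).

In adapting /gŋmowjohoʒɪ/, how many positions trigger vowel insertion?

3

After substitution the input is /zŋmowjohoʒɪ/.
The unsyllabifiable consonants are /z/, /ŋ/, /w/; each receives one epenthetic vowel.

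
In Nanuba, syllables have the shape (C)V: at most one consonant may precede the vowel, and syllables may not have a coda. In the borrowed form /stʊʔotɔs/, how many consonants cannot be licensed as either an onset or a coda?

2

The consonants /s/, /s/ cannot be parsed into a legal (C)V syllable (no codas are permitted; onsets are limited to one consonant).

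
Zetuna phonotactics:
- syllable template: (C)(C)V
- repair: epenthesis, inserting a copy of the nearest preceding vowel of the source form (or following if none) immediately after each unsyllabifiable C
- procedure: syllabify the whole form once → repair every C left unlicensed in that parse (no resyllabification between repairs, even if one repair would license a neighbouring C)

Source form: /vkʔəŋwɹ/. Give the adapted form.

vəkʔəŋəwəɹə

Under (C)(C)V, the unsyllabifiable consonants are /v/, /ŋ/, /w/, /ɹ/ (no codas are permitted; onsets may contain at most 2 consonants).
Each unlicensed consonant becomes the onset of a new syllable: /v/ → /və/, /ŋ/ → /ŋə/, /w/ → /wə/, /ɹ/ → /ɹə/.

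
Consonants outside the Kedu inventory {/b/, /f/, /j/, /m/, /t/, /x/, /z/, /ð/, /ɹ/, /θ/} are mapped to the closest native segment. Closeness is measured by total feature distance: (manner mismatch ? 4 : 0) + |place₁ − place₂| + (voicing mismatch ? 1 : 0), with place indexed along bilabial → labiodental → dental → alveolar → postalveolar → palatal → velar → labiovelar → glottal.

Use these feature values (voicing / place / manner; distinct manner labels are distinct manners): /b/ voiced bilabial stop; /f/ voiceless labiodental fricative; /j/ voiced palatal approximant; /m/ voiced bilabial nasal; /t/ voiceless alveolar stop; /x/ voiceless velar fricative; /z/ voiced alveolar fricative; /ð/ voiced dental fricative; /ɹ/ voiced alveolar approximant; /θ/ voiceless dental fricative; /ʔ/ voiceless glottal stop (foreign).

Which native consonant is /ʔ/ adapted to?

/t/ is closest: same manner (stop), place distance 5 (glottal→alveolar), same voicing; total 5. Next closest is /x/ at distance 6.

t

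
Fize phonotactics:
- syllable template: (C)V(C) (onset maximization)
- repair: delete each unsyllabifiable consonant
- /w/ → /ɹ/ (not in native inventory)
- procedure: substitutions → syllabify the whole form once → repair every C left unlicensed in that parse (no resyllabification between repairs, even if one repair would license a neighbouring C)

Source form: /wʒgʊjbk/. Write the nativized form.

Substitution: /w/ → /ɹ/, giving /ɹʒgʊjbk/.
Syllabifying with onset maximization leaves /ɹ/, /ʒ/, /b/, /k/ stranded (at most one coda consonant is licensed; onsets are limited to one consonant).
Each unlicensed consonant is deleted: /ɹ/, /ʒ/, /b/, /k/.

gʊj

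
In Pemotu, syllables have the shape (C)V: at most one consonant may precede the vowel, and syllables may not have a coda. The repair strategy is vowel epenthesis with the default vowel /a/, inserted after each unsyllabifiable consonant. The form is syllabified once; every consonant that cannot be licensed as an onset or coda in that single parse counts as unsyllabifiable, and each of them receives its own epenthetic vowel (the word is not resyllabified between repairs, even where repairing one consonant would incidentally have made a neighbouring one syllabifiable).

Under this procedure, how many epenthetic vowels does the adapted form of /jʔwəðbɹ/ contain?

5

The unsyllabifiable consonants are /j/, /ʔ/, /ð/, /b/, /ɹ/; each receives one epenthetic vowel.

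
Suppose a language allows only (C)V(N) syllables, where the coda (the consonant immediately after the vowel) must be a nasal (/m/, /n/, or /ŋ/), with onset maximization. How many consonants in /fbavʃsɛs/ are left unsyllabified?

4

Under (C)V(N), the unsyllabifiable consonants are /f/, /v/, /ʃ/, /s/ (only a nasal (/m/, /n/, or /ŋ/) is licensed in coda position; onsets are limited to one consonant).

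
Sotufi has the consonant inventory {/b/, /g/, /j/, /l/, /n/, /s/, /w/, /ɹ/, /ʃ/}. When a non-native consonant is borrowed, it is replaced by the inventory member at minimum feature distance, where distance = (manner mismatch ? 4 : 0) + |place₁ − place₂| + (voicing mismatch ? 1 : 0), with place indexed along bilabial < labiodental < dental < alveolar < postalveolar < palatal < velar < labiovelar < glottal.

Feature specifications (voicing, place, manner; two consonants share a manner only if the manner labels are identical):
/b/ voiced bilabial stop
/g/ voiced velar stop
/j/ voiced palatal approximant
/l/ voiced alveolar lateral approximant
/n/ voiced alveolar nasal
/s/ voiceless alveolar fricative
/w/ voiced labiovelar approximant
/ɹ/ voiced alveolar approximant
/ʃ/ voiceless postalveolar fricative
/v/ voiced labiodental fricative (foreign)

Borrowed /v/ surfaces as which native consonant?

s

/s/ is closest: same manner (fricative), place distance 2 (labiodental→alveolar), voicing differs (+1); total 3. Next closest is /ʃ/ at distance 4.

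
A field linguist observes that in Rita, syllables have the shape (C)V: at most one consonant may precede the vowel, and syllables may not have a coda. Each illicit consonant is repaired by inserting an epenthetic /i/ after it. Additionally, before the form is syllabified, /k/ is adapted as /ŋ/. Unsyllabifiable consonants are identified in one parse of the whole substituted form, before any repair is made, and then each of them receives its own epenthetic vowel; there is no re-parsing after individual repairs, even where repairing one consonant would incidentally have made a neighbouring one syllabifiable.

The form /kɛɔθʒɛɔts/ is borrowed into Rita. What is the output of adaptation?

Substitution: /k/ → /ŋ/, giving /ŋɛɔθʒɛɔts/.
Syllabifying with onset maximization leaves /θ/, /t/, /s/ stranded (no codas are permitted; onsets are limited to one consonant).
Inserting the epenthetic vowel yields /θ/ → /θi/, /t/ → /ti/, /s/ → /si/.

ŋɛɔθiʒɛɔtisi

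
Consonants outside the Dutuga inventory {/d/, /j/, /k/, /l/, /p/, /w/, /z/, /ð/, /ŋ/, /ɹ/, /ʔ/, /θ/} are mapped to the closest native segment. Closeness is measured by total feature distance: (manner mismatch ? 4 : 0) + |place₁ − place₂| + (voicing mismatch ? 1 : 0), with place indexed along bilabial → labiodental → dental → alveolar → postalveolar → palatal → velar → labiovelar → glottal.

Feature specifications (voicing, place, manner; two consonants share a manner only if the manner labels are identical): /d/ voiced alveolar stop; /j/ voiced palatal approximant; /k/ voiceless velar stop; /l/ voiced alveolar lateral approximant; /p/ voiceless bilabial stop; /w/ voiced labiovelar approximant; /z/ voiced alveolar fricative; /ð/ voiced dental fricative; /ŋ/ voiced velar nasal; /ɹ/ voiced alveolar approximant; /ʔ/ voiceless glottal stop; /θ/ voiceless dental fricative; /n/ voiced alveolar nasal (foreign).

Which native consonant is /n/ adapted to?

ŋ

/ŋ/ is closest: same manner (nasal), place distance 3 (alveolar→velar), same voicing; total 3. Next closest is /d/ at distance 4.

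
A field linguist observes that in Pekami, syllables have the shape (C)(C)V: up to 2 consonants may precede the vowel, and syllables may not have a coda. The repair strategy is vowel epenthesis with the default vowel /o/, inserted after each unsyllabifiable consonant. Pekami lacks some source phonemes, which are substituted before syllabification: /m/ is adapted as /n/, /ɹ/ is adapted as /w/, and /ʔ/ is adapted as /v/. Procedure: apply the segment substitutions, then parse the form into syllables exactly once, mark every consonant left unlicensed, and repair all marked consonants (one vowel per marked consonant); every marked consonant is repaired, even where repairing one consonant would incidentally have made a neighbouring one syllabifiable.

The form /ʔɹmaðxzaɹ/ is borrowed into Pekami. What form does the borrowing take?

vownaðoxzawo

Substitution: /ʔ/ → /v/, /ɹ/ → /w/, /m/ → /n/, giving /vwnaðxzaw/.
Under (C)(C)V, the unsyllabifiable consonants are /v/, /ð/, /w/ (no codas are permitted; onsets may contain at most 2 consonants).
Epenthesis after each stranded consonant: /v/ → /vo/, /ð/ → /ðo/, /w/ → /wo/.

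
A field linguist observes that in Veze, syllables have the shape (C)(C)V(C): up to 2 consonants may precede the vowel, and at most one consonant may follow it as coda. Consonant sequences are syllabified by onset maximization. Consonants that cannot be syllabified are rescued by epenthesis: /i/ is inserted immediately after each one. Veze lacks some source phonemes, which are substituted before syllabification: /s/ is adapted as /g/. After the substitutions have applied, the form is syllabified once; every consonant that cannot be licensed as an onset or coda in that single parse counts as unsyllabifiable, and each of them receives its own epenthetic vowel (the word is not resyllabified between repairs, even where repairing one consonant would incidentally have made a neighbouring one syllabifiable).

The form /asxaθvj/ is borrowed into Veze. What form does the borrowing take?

agxaθviji

Substitution: /s/ → /g/, giving /agxaθvj/.
Syllabifying with onset maximization leaves /v/, /j/ stranded (at most one coda consonant is licensed; onsets may contain at most 2 consonants).
Epenthesis after each stranded consonant: /v/ → /vi/, /j/ → /ji/.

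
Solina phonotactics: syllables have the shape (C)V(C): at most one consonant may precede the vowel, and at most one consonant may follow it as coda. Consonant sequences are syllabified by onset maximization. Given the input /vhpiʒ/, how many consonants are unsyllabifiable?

2

The consonants /v/, /h/ cannot be parsed into a legal (C)V(C) syllable (at most one coda consonant is licensed; onsets are limited to one consonant).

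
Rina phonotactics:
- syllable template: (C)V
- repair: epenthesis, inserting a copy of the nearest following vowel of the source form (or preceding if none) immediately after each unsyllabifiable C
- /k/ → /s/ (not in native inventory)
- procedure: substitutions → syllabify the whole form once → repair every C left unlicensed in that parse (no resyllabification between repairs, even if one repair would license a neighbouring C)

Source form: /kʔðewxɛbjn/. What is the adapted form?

seʔeðewɛxɛbɛjɛnɛ

Substitution: /k/ → /s/, giving /sʔðewxɛbjn/.
Syllabifying with onset maximization leaves /s/, /ʔ/, /w/, /b/, /j/, /n/ stranded (no codas are permitted; onsets are limited to one consonant).
Epenthesis after each stranded consonant: /s/ → /se/, /ʔ/ → /ʔe/, /w/ → /wɛ/, /b/ → /bɛ/, /j/ → /jɛ/, /n/ → /nɛ/.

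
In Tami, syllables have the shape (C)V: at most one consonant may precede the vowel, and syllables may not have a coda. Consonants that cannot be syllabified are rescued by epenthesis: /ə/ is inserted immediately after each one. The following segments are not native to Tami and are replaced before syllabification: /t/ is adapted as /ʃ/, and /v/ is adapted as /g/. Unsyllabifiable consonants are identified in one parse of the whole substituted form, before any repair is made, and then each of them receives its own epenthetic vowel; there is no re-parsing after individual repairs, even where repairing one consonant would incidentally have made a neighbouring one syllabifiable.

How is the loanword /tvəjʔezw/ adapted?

ʃəgəjəʔezəwə

Substitution: /t/ → /ʃ/, /v/ → /g/, giving /ʃgəjʔezw/.
Under (C)V, the unsyllabifiable consonants are /ʃ/, /j/, /z/, /w/ (no codas are permitted; onsets are limited to one consonant).
Inserting the epenthetic vowel yields /ʃ/ → /ʃə/, /j/ → /jə/, /z/ → /zə/, /w/ → /wə/.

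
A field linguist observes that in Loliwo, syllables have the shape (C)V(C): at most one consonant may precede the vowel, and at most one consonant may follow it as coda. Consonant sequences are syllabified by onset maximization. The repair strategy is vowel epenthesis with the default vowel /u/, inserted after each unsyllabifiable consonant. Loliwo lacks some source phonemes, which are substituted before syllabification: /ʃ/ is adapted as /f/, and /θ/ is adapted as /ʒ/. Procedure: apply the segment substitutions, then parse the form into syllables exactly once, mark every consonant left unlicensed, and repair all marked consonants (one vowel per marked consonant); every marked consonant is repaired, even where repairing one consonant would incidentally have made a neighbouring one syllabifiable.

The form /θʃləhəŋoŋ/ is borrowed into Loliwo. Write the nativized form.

Substitution: /θ/ → /ʒ/, /ʃ/ → /f/, giving /ʒfləhəŋoŋ/.
The consonants /ʒ/, /f/ cannot be parsed into a legal (C)V(C) syllable (at most one coda consonant is licensed; onsets are limited to one consonant).
Inserting the epenthetic vowel yields /ʒ/ → /ʒu/, /f/ → /fu/.

ʒufuləhəŋoŋ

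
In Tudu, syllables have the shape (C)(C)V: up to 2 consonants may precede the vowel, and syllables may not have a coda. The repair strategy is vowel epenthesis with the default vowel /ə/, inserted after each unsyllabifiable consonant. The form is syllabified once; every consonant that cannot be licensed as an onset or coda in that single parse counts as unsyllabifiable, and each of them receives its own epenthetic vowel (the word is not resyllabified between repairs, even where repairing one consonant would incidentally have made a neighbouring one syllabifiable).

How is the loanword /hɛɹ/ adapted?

hɛɹə

Syllabifying with onset maximization leaves /ɹ/ stranded (no codas are permitted; onsets may contain at most 2 consonants).
Inserting the epenthetic vowel yields /ɹ/ → /ɹə/.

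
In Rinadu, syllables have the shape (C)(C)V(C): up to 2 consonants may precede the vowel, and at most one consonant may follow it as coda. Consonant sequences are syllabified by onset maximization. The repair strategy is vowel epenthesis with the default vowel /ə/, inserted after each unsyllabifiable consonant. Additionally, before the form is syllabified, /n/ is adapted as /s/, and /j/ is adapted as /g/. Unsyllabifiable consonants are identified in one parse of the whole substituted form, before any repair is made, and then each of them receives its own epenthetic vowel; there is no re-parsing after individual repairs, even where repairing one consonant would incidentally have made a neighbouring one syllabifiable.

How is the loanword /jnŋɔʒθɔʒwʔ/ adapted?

Substitution: /j/ → /g/, /n/ → /s/, giving /gsŋɔʒθɔʒwʔ/.
The consonants /g/, /w/, /ʔ/ cannot be parsed into a legal (C)(C)V(C) syllable (at most one coda consonant is licensed; onsets may contain at most 2 consonants).
Inserting the epenthetic vowel yields /g/ → /gə/, /w/ → /wə/, /ʔ/ → /ʔə/.

gəsŋɔʒθɔʒwəʔə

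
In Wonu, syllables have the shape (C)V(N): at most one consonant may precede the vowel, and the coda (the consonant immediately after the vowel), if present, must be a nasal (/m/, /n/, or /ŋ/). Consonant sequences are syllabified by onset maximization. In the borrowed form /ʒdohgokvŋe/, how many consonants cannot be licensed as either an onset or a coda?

Syllabifying with onset maximization leaves /ʒ/, /h/, /k/, /v/ stranded (only a nasal (/m/, /n/, or /ŋ/) is licensed in coda position; onsets are limited to one consonant).

4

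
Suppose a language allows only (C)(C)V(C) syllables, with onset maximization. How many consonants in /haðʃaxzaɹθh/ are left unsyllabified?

Syllabifying with onset maximization leaves /θ/, /h/ stranded (at most one coda consonant is licensed; onsets may contain at most 2 consonants).

2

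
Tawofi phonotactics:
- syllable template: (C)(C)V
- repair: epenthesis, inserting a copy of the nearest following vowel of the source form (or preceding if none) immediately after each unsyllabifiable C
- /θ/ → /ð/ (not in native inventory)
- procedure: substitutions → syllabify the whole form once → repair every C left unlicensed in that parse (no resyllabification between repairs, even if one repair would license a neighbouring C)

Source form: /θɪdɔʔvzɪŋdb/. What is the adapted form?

Substitution: /θ/ → /ð/, giving /ðɪdɔʔvzɪŋdb/.
Under (C)(C)V, the unsyllabifiable consonants are /ʔ/, /ŋ/, /d/, /b/ (no codas are permitted; onsets may contain at most 2 consonants).
Epenthesis after each stranded consonant: /ʔ/ → /ʔɪ/, /ŋ/ → /ŋɪ/, /d/ → /dɪ/, /b/ → /bɪ/.

ðɪdɔʔɪvzɪŋɪdɪbɪ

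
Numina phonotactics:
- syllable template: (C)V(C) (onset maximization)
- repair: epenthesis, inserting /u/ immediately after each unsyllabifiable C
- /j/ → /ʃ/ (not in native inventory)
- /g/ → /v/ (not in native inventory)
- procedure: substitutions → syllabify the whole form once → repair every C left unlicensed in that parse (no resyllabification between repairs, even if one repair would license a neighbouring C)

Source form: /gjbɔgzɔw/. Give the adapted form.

vuʃubɔvzɔw

Substitution: /g/ → /v/, /j/ → /ʃ/, giving /vʃbɔvzɔw/.
Under (C)V(C), the unsyllabifiable consonants are /v/, /ʃ/ (at most one coda consonant is licensed; onsets are limited to one consonant).
Each unlicensed consonant becomes the onset of a new syllable: /v/ → /vu/, /ʃ/ → /ʃu/.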